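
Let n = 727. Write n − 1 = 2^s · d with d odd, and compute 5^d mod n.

726

727 − 1 = 726 = 2^1 · 363, so d = 363.
5^1 ≡ 5 (mod 727)
5^2 ≡ 5^2 = 25 ≡ 25 (mod 727)
5^4 ≡ 25^2 = 625 ≡ 625 (mod 727)
5^8 ≡ 625^2 = 390625 ≡ 226 (mod 727)
5^16 ≡ 226^2 = 51076 ≡ 186 (mod 727)
5^32 ≡ 186^2 = 34596 ≡ 427 (mod 727)
5^64 ≡ 427^2 = 182329 ≡ 579 (mod 727)
5^128 ≡ 579^2 = 335241 ≡ 94 (mod 727)
5^256 ≡ 94^2 = 8836 ≡ 112 (mod 727)
363 = 256 + 64 + 32 + 8 + 2 + 1 in binary powers of 2.
So 5^363 ≡ 112 · 579 · 427 · 226 · 25 · 5 ≡ 726 (mod 727).
Since 5^d ≡ 726 (mod 727), base 5 does not prove 727 composite.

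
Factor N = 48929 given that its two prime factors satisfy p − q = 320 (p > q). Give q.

113

Since p = q + 320, we have 48929 = q(q + 320), so q² + 320q − 48929 = 0.
Discriminant: 320² + 4·48929 = 102400 + 195716 = 298116; √298116 = 546.
q = (−320 + 546)/2 = 113, and p = q + 320 = 433.
Check: 113 · 433 = 48929.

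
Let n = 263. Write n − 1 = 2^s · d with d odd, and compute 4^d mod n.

1

263 − 1 = 262 = 2^1 · 131, so d = 131.
4^1 ≡ 4 (mod 263)
4^2 ≡ 4^2 = 16 ≡ 16 (mod 263)
4^4 ≡ 16^2 = 256 ≡ 256 (mod 263)
4^8 ≡ 256^2 = 65536 ≡ 49 (mod 263)
4^16 ≡ 49^2 = 2401 ≡ 34 (mod 263)
4^32 ≡ 34^2 = 1156 ≡ 104 (mod 263)
4^64 ≡ 104^2 = 10816 ≡ 33 (mod 263)
4^128 ≡ 33^2 = 1089 ≡ 37 (mod 263)
131 = 128 + 2 + 1 in binary powers of 2.
So 4^131 ≡ 37 · 16 · 4 ≡ 1 (mod 263).
Since 4^d ≡ 1 (mod 263), base 4 does not prove 263 composite.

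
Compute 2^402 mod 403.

376

2^1 ≡ 2 (mod 403)
2^2 ≡ 2^2 = 4 ≡ 4 (mod 403)
2^4 ≡ 4^2 = 16 ≡ 16 (mod 403)
2^8 ≡ 16^2 = 256 ≡ 256 (mod 403)
2^16 ≡ 256^2 = 65536 ≡ 250 (mod 403)
2^32 ≡ 250^2 = 62500 ≡ 35 (mod 403)
2^64 ≡ 35^2 = 1225 ≡ 16 (mod 403)
2^128 ≡ 16^2 = 256 ≡ 256 (mod 403)
2^256 ≡ 256^2 = 65536 ≡ 250 (mod 403)
402 = 256 + 128 + 16 + 2 in binary powers of 2.
So 2^402 ≡ 250 · 256 · 250 · 4 ≡ 376 (mod 403).
Since 376 ≠ 1, base 2 is a Fermat witness: 403 is composite.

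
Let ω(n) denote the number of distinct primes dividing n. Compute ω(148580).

5

148580 = 2^2 · 37145
37145 = 5 · 7429
7429 = 17 · 437
437 = 19 · 23
148580 = 2^2 · 5 · 17 · 19 · 23, which has 5 distinct prime factors.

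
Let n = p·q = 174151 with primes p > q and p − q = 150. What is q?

349

Since p = q + 150, we have 174151 = q(q + 150), so q² + 150q − 174151 = 0.
Discriminant: 150² + 4·174151 = 22500 + 696604 = 719104; √719104 = 848.
q = (−150 + 848)/2 = 349, and p = q + 150 = 499.
Check: 349 · 499 = 174151.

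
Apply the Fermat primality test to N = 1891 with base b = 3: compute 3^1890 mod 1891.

3^1 ≡ 3 (mod 1891)
3^2 ≡ 3^2 = 9 ≡ 9 (mod 1891)
3^4 ≡ 9^2 = 81 ≡ 81 (mod 1891)
3^8 ≡ 81^2 = 6561 ≡ 888 (mod 1891)
3^16 ≡ 888^2 = 788544 ≡ 1888 (mod 1891)
3^32 ≡ 1888^2 = 3564544 ≡ 9 (mod 1891)
3^64 ≡ 9^2 = 81 ≡ 81 (mod 1891)
3^128 ≡ 81^2 = 6561 ≡ 888 (mod 1891)
3^256 ≡ 888^2 = 788544 ≡ 1888 (mod 1891)
3^512 ≡ 1888^2 = 3564544 ≡ 9 (mod 1891)
3^1024 ≡ 9^2 = 81 ≡ 81 (mod 1891)
1890 = 1024 + 512 + 256 + 64 + 32 + 2 in binary powers of 2.
So 3^1890 ≡ 81 · 9 · 1888 · 81 · 9 · 9 ≡ 1 (mod 1891).
Since the result is 1, base 3 gives no evidence that 1891 is composite.

1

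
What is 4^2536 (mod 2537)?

317

4^1 ≡ 4 (mod 2537)
4^2 ≡ 4^2 = 16 ≡ 16 (mod 2537)
4^4 ≡ 16^2 = 256 ≡ 256 (mod 2537)
4^8 ≡ 256^2 = 65536 ≡ 2111 (mod 2537)
4^16 ≡ 2111^2 = 4456321 ≡ 1349 (mod 2537)
4^32 ≡ 1349^2 = 1819801 ≡ 772 (mod 2537)
4^64 ≡ 772^2 = 595984 ≡ 2326 (mod 2537)
4^128 ≡ 2326^2 = 5410276 ≡ 1392 (mod 2537)
4^256 ≡ 1392^2 = 1937664 ≡ 1933 (mod 2537)
4^512 ≡ 1933^2 = 3736489 ≡ 2025 (mod 2537)
4^1024 ≡ 2025^2 = 4100625 ≡ 833 (mod 2537)
4^2048 ≡ 833^2 = 693889 ≡ 1288 (mod 2537)
2536 = 2048 + 256 + 128 + 64 + 32 + 8 in binary powers of 2.
So 4^2536 ≡ 1288 · 1933 · 1392 · 2326 · 772 · 2111 ≡ 317 (mod 2537).
Since 317 ≠ 1, base 4 is a Fermat witness: 2537 is composite.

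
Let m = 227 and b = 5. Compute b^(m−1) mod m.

5^1 ≡ 5 (mod 227)
5^2 ≡ 5^2 = 25 ≡ 25 (mod 227)
5^4 ≡ 25^2 = 625 ≡ 171 (mod 227)
5^8 ≡ 171^2 = 29241 ≡ 185 (mod 227)
5^16 ≡ 185^2 = 34225 ≡ 175 (mod 227)
5^32 ≡ 175^2 = 30625 ≡ 207 (mod 227)
5^64 ≡ 207^2 = 42849 ≡ 173 (mod 227)
5^128 ≡ 173^2 = 29929 ≡ 192 (mod 227)
226 = 128 + 64 + 32 + 2 in binary powers of 2.
So 5^226 ≡ 192 · 173 · 207 · 25 ≡ 1 (mod 227).
Since the result is 1, base 5 gives no evidence that 227 is composite.

1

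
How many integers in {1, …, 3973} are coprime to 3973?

Factor: 3973 = 29 · 137.
φ(3973) = (29−1) · (137−1) = 28 · 136 = 3808.

3808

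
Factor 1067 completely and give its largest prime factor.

97

1067 = 11 · 97
97 is prime.
So 1067 = 11 · 97; the largest prime factor is 97.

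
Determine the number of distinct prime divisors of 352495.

5

352495 = 5 · 70499
70499 = 11 · 6409
6409 = 13 · 493
493 = 17 · 29
352495 = 5 · 11 · 13 · 17 · 29, which has 5 distinct prime factors.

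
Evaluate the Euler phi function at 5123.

Factor: 5123 = 47 · 109.
φ(5123) = (47−1) · (109−1) = 46 · 108 = 4968.

4968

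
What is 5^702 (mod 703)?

5^1 ≡ 5 (mod 703)
5^2 ≡ 5^2 = 25 ≡ 25 (mod 703)
5^4 ≡ 25^2 = 625 ≡ 625 (mod 703)
5^8 ≡ 625^2 = 390625 ≡ 460 (mod 703)
5^16 ≡ 460^2 = 211600 ≡ 700 (mod 703)
5^32 ≡ 700^2 = 490000 ≡ 9 (mod 703)
5^64 ≡ 9^2 = 81 ≡ 81 (mod 703)
5^128 ≡ 81^2 = 6561 ≡ 234 (mod 703)
5^256 ≡ 234^2 = 54756 ≡ 625 (mod 703)
5^512 ≡ 625^2 = 390625 ≡ 460 (mod 703)
702 = 512 + 128 + 32 + 16 + 8 + 4 + 2 in binary powers of 2.
So 5^702 ≡ 460 · 234 · 9 · 700 · 460 · 625 · 25 ≡ 628 (mod 703).
Since 628 ≠ 1, base 5 is a Fermat witness: 703 is composite.

628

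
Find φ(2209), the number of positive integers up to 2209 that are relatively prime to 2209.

2162

Factor: 2209 = 47^2.
φ(2209) = 47^1·(47−1) = 2162.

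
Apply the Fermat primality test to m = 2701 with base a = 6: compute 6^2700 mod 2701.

1

6^1 ≡ 6 (mod 2701)
6^2 ≡ 6^2 = 36 ≡ 36 (mod 2701)
6^4 ≡ 36^2 = 1296 ≡ 1296 (mod 2701)
6^8 ≡ 1296^2 = 1679616 ≡ 2295 (mod 2701)
6^16 ≡ 2295^2 = 5267025 ≡ 75 (mod 2701)
6^32 ≡ 75^2 = 5625 ≡ 223 (mod 2701)
6^64 ≡ 223^2 = 49729 ≡ 1111 (mod 2701)
6^128 ≡ 1111^2 = 1234321 ≡ 2665 (mod 2701)
6^256 ≡ 2665^2 = 7102225 ≡ 1296 (mod 2701)
6^512 ≡ 1296^2 = 1679616 ≡ 2295 (mod 2701)
6^1024 ≡ 2295^2 = 5267025 ≡ 75 (mod 2701)
6^2048 ≡ 75^2 = 5625 ≡ 223 (mod 2701)
2700 = 2048 + 512 + 128 + 8 + 4 in binary powers of 2.
So 6^2700 ≡ 223 · 2295 · 2665 · 2295 · 1296 ≡ 1 (mod 2701).
Since the result is 1, base 6 gives no evidence that 2701 is composite.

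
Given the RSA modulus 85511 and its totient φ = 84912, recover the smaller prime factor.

φ(n) = (p−1)(q−1) = n − (p+q) + 1, so p + q = 85511 − 84912 + 1 = 600.
p and q are the roots of t² − 600t + 85511 = 0.
Discriminant: 600² − 4·85511 = 360000 − 342044 = 17956; √17956 = 134.
q = (600 − 134)/2 = 233, p = (600 + 134)/2 = 367.
Check: 233 · 367 = 85511.

233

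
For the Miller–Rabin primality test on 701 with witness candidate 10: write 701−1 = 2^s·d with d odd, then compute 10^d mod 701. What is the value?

135

701 − 1 = 700 = 2^2 · 175, so d = 175.
10^1 ≡ 10 (mod 701)
10^2 ≡ 10^2 = 100 ≡ 100 (mod 701)
10^4 ≡ 100^2 = 10000 ≡ 186 (mod 701)
10^8 ≡ 186^2 = 34596 ≡ 247 (mod 701)
10^16 ≡ 247^2 = 61009 ≡ 22 (mod 701)
10^32 ≡ 22^2 = 484 ≡ 484 (mod 701)
10^64 ≡ 484^2 = 234256 ≡ 122 (mod 701)
10^128 ≡ 122^2 = 14884 ≡ 163 (mod 701)
175 = 128 + 32 + 8 + 4 + 2 + 1 in binary powers of 2.
So 10^175 ≡ 163 · 484 · 247 · 186 · 100 · 10 ≡ 135 (mod 701).
Squaring chain: 135 → 700; reaches −1, so base 10 does not prove 701 composite.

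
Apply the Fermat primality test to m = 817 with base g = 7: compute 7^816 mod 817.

7^1 ≡ 7 (mod 817)
7^2 ≡ 7^2 = 49 ≡ 49 (mod 817)
7^4 ≡ 49^2 = 2401 ≡ 767 (mod 817)
7^8 ≡ 767^2 = 588289 ≡ 49 (mod 817)
7^16 ≡ 49^2 = 2401 ≡ 767 (mod 817)
7^32 ≡ 767^2 = 588289 ≡ 49 (mod 817)
7^64 ≡ 49^2 = 2401 ≡ 767 (mod 817)
7^128 ≡ 767^2 = 588289 ≡ 49 (mod 817)
7^256 ≡ 49^2 = 2401 ≡ 767 (mod 817)
7^512 ≡ 767^2 = 588289 ≡ 49 (mod 817)
816 = 512 + 256 + 32 + 16 in binary powers of 2.
So 7^816 ≡ 49 · 767 · 49 · 767 ≡ 1 (mod 817).
Since the result is 1, base 7 gives no evidence that 817 is composite.

1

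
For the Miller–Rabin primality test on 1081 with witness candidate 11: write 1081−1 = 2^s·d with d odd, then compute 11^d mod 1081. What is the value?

1081 − 1 = 1080 = 2^3 · 135, so d = 135.
11^1 ≡ 11 (mod 1081)
11^2 ≡ 11^2 = 121 ≡ 121 (mod 1081)
11^4 ≡ 121^2 = 14641 ≡ 588 (mod 1081)
11^8 ≡ 588^2 = 345744 ≡ 905 (mod 1081)
11^16 ≡ 905^2 = 819025 ≡ 708 (mod 1081)
11^32 ≡ 708^2 = 501264 ≡ 761 (mod 1081)
11^64 ≡ 761^2 = 579121 ≡ 786 (mod 1081)
11^128 ≡ 786^2 = 617796 ≡ 545 (mod 1081)
135 = 128 + 4 + 2 + 1 in binary powers of 2.
So 11^135 ≡ 545 · 588 · 121 · 11 ≡ 1009 (mod 1081).
Squaring chain: 1009 → 860 → 196; never reaches −1, so base 11 is a Miller–Rabin witness that 1081 is composite.

1009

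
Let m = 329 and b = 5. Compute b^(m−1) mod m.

303

5^1 ≡ 5 (mod 329)
5^2 ≡ 5^2 = 25 ≡ 25 (mod 329)
5^4 ≡ 25^2 = 625 ≡ 296 (mod 329)
5^8 ≡ 296^2 = 87616 ≡ 102 (mod 329)
5^16 ≡ 102^2 = 10404 ≡ 205 (mod 329)
5^32 ≡ 205^2 = 42025 ≡ 242 (mod 329)
5^64 ≡ 242^2 = 58564 ≡ 2 (mod 329)
5^128 ≡ 2^2 = 4 ≡ 4 (mod 329)
5^256 ≡ 4^2 = 16 ≡ 16 (mod 329)
328 = 256 + 64 + 8 in binary powers of 2.
So 5^328 ≡ 16 · 2 · 102 ≡ 303 (mod 329).
Since 303 ≠ 1, base 5 is a Fermat witness: 329 is composite.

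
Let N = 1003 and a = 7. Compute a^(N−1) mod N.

7^1 ≡ 7 (mod 1003)
7^2 ≡ 7^2 = 49 ≡ 49 (mod 1003)
7^4 ≡ 49^2 = 2401 ≡ 395 (mod 1003)
7^8 ≡ 395^2 = 156025 ≡ 560 (mod 1003)
7^16 ≡ 560^2 = 313600 ≡ 664 (mod 1003)
7^32 ≡ 664^2 = 440896 ≡ 579 (mod 1003)
7^64 ≡ 579^2 = 335241 ≡ 239 (mod 1003)
7^128 ≡ 239^2 = 57121 ≡ 953 (mod 1003)
7^256 ≡ 953^2 = 908209 ≡ 494 (mod 1003)
7^512 ≡ 494^2 = 244036 ≡ 307 (mod 1003)
1002 = 512 + 256 + 128 + 64 + 32 + 8 + 2 in binary powers of 2.
So 7^1002 ≡ 307 · 494 · 953 · 239 · 579 · 560 · 49 ≡ 546 (mod 1003).
Since 546 ≠ 1, base 7 is a Fermat witness: 1003 is composite.

546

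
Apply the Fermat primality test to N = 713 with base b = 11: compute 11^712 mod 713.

514

11^1 ≡ 11 (mod 713)
11^2 ≡ 11^2 = 121 ≡ 121 (mod 713)
11^4 ≡ 121^2 = 14641 ≡ 381 (mod 713)
11^8 ≡ 381^2 = 145161 ≡ 422 (mod 713)
11^16 ≡ 422^2 = 178084 ≡ 547 (mod 713)
11^32 ≡ 547^2 = 299209 ≡ 462 (mod 713)
11^64 ≡ 462^2 = 213444 ≡ 257 (mod 713)
11^128 ≡ 257^2 = 66049 ≡ 453 (mod 713)
11^256 ≡ 453^2 = 205209 ≡ 578 (mod 713)
11^512 ≡ 578^2 = 334084 ≡ 400 (mod 713)
712 = 512 + 128 + 64 + 8 in binary powers of 2.
So 11^712 ≡ 400 · 453 · 257 · 422 ≡ 514 (mod 713).
Since 514 ≠ 1, base 11 is a Fermat witness: 713 is composite.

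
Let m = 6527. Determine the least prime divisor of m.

6527 is odd.
Digit sum 20, not divisible by 3.
Ends in 7: not divisible by 5.
7: 6527 = 7·932 + 3
11: 6527 = 11·593 + 4
13: 6527 = 13·502 + 1
17: 6527 = 17·383 + 16
19: 6527 = 19·343 + 10
23: 6527 = 23·283 + 18
29: 6527 = 29·225 + 2
31: 6527 = 31·210 + 17
37: 6527 = 37·176 + 15
41: 6527 = 41·159 + 8
43: 6527 = 43·151 + 34
47: 6527 = 47·138 + 41
53: 6527 = 53·123 + 8
59: 6527 = 59·110 + 37
61: 6527 = 61·107

61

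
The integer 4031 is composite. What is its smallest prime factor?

29

4031 is odd.
Digit sum 8, not divisible by 3.
Ends in 1: not divisible by 5.
7: 4031 = 7·575 + 6
11: 4031 = 11·366 + 5
13: 4031 = 13·310 + 1
17: 4031 = 17·237 + 2
19: 4031 = 19·212 + 3
23: 4031 = 23·175 + 6
29: 4031 = 29·139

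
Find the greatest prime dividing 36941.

36941 = 17 · 2173
2173 = 41 · 53
53 is prime.
So 36941 = 17 · 41 · 53; the largest prime factor is 53.

53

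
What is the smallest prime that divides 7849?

7849 is odd.
Digit sum 28, not divisible by 3.
Ends in 9: not divisible by 5.
7: 7849 = 7·1121 + 2
11: 7849 = 11·713 + 6
13: 7849 = 13·603 + 10
17: 7849 = 17·461 + 12
19: 7849 = 19·413 + 2
23: 7849 = 23·341 + 6
29: 7849 = 29·270 + 19
31: 7849 = 31·253 + 6
37: 7849 = 37·212 + 5
41: 7849 = 41·191 + 18
43: 7849 = 43·182 + 23
47: 7849 = 47·167

47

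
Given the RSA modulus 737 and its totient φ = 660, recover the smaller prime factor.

φ(n) = (p−1)(q−1) = n − (p+q) + 1, so p + q = 737 − 660 + 1 = 78.
p and q are the roots of t² − 78t + 737 = 0.
Discriminant: 78² − 4·737 = 6084 − 2948 = 3136; √3136 = 56.
q = (78 − 56)/2 = 11, p = (78 + 56)/2 = 67.
Check: 11 · 67 = 737.

11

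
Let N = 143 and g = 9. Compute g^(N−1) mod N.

9^1 ≡ 9 (mod 143)
9^2 ≡ 9^2 = 81 ≡ 81 (mod 143)
9^4 ≡ 81^2 = 6561 ≡ 126 (mod 143)
9^8 ≡ 126^2 = 15876 ≡ 3 (mod 143)
9^16 ≡ 3^2 = 9 ≡ 9 (mod 143)
9^32 ≡ 9^2 = 81 ≡ 81 (mod 143)
9^64 ≡ 81^2 = 6561 ≡ 126 (mod 143)
9^128 ≡ 126^2 = 15876 ≡ 3 (mod 143)
142 = 128 + 8 + 4 + 2 in binary powers of 2.
So 9^142 ≡ 3 · 3 · 126 · 81 ≡ 48 (mod 143).
Since 48 ≠ 1, base 9 is a Fermat witness: 143 is composite.

48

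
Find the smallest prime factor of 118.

118 is even: 2 divides it.

2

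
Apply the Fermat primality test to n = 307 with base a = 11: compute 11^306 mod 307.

11^1 ≡ 11 (mod 307)
11^2 ≡ 11^2 = 121 ≡ 121 (mod 307)
11^4 ≡ 121^2 = 14641 ≡ 212 (mod 307)
11^8 ≡ 212^2 = 44944 ≡ 122 (mod 307)
11^16 ≡ 122^2 = 14884 ≡ 148 (mod 307)
11^32 ≡ 148^2 = 21904 ≡ 107 (mod 307)
11^64 ≡ 107^2 = 11449 ≡ 90 (mod 307)
11^128 ≡ 90^2 = 8100 ≡ 118 (mod 307)
11^256 ≡ 118^2 = 13924 ≡ 109 (mod 307)
306 = 256 + 32 + 16 + 2 in binary powers of 2.
So 11^306 ≡ 109 · 107 · 148 · 121 ≡ 1 (mod 307).
Since the result is 1, base 11 gives no evidence that 307 is composite.

1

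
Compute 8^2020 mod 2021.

1860

8^1 ≡ 8 (mod 2021)
8^2 ≡ 8^2 = 64 ≡ 64 (mod 2021)
8^4 ≡ 64^2 = 4096 ≡ 54 (mod 2021)
8^8 ≡ 54^2 = 2916 ≡ 895 (mod 2021)
8^16 ≡ 895^2 = 801025 ≡ 709 (mod 2021)
8^32 ≡ 709^2 = 502681 ≡ 1473 (mod 2021)
8^64 ≡ 1473^2 = 2169729 ≡ 1196 (mod 2021)
8^128 ≡ 1196^2 = 1430416 ≡ 1569 (mod 2021)
8^256 ≡ 1569^2 = 2461761 ≡ 183 (mod 2021)
8^512 ≡ 183^2 = 33489 ≡ 1153 (mod 2021)
8^1024 ≡ 1153^2 = 1329409 ≡ 1612 (mod 2021)
2020 = 1024 + 512 + 256 + 128 + 64 + 32 + 4 in binary powers of 2.
So 8^2020 ≡ 1612 · 1153 · 183 · 1569 · 1196 · 1473 · 54 ≡ 1860 (mod 2021).
Since 1860 ≠ 1, base 8 is a Fermat witness: 2021 is composite.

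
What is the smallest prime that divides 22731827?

22731827 is odd.
Digit sum 32, not divisible by 3.
Ends in 7: not divisible by 5.
7: 22731827 = 7·3247403 + 6
11: 22731827 = 11·2066529 + 8
13: 22731827 = 13·1748602 + 1
17: 22731827 = 17·1337166 + 5
19: 22731827 = 19·1196411 + 18
23: 22731827 = 23·988340 + 7
29: 22731827 = 29·783856 + 3
31: 22731827 = 31·733284 + 23
37: 22731827 = 37·614373 + 26
41: 22731827 = 41·554434 + 33
43: 22731827 = 43·528647 + 6
47: 22731827 = 47·483655 + 42
53: 22731827 = 53·428902 + 21
59: 22731827 = 59·385285 + 12
61: 22731827 = 61·372652 + 55
67: 22731827 = 67·339281

67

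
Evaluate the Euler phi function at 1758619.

Factor: 1758619 = 79 · 113 · 197.
φ(1758619) = (79−1) · (113−1) · (197−1) = 78 · 112 · 196 = 1712256.

1712256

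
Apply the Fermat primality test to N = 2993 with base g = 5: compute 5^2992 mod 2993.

5^1 ≡ 5 (mod 2993)
5^2 ≡ 5^2 = 25 ≡ 25 (mod 2993)
5^4 ≡ 25^2 = 625 ≡ 625 (mod 2993)
5^8 ≡ 625^2 = 390625 ≡ 1535 (mod 2993)
5^16 ≡ 1535^2 = 2356225 ≡ 734 (mod 2993)
5^32 ≡ 734^2 = 538756 ≡ 16 (mod 2993)
5^64 ≡ 16^2 = 256 ≡ 256 (mod 2993)
5^128 ≡ 256^2 = 65536 ≡ 2683 (mod 2993)
5^256 ≡ 2683^2 = 7198489 ≡ 324 (mod 2993)
5^512 ≡ 324^2 = 104976 ≡ 221 (mod 2993)
5^1024 ≡ 221^2 = 48841 ≡ 953 (mod 2993)
5^2048 ≡ 953^2 = 908209 ≡ 1330 (mod 2993)
2992 = 2048 + 512 + 256 + 128 + 32 + 16 in binary powers of 2.
So 5^2992 ≡ 1330 · 221 · 324 · 2683 · 16 · 734 ≡ 1492 (mod 2993).
Since 1492 ≠ 1, base 5 is a Fermat witness: 2993 is composite.

1492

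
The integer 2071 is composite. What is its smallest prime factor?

2071 is odd.
Digit sum 10, not divisible by 3.
Ends in 1: not divisible by 5.
7: 2071 = 7·295 + 6
11: 2071 = 11·188 + 3
13: 2071 = 13·159 + 4
17: 2071 = 17·121 + 14
19: 2071 = 19·109

19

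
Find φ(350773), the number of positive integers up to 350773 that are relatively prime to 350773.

Factor: 350773 = 23 · 101 · 151.
φ(350773) = (23−1) · (101−1) · (151−1) = 22 · 100 · 150 = 330000.

330000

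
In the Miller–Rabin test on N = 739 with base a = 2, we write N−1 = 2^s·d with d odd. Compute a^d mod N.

739 − 1 = 738 = 2^1 · 369, so d = 369.
2^1 ≡ 2 (mod 739)
2^2 ≡ 2^2 = 4 ≡ 4 (mod 739)
2^4 ≡ 4^2 = 16 ≡ 16 (mod 739)
2^8 ≡ 16^2 = 256 ≡ 256 (mod 739)
2^16 ≡ 256^2 = 65536 ≡ 504 (mod 739)
2^32 ≡ 504^2 = 254016 ≡ 539 (mod 739)
2^64 ≡ 539^2 = 290521 ≡ 94 (mod 739)
2^128 ≡ 94^2 = 8836 ≡ 707 (mod 739)
2^256 ≡ 707^2 = 499849 ≡ 285 (mod 739)
369 = 256 + 64 + 32 + 16 + 1 in binary powers of 2.
So 2^369 ≡ 285 · 94 · 539 · 504 · 2 ≡ 738 (mod 739).
Since 2^d ≡ 738 (mod 739), base 2 does not prove 739 composite.

738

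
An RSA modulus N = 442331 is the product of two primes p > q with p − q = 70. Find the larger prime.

Since p = q + 70, we have 442331 = q(q + 70), so q² + 70q − 442331 = 0.
Discriminant: 70² + 4·442331 = 4900 + 1769324 = 1774224; √1774224 = 1332.
q = (−70 + 1332)/2 = 631, and p = q + 70 = 701.
Check: 631 · 701 = 442331.

701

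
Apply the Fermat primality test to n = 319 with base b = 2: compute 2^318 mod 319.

212

2^1 ≡ 2 (mod 319)
2^2 ≡ 2^2 = 4 ≡ 4 (mod 319)
2^4 ≡ 4^2 = 16 ≡ 16 (mod 319)
2^8 ≡ 16^2 = 256 ≡ 256 (mod 319)
2^16 ≡ 256^2 = 65536 ≡ 141 (mod 319)
2^32 ≡ 141^2 = 19881 ≡ 103 (mod 319)
2^64 ≡ 103^2 = 10609 ≡ 82 (mod 319)
2^128 ≡ 82^2 = 6724 ≡ 25 (mod 319)
2^256 ≡ 25^2 = 625 ≡ 306 (mod 319)
318 = 256 + 32 + 16 + 8 + 4 + 2 in binary powers of 2.
So 2^318 ≡ 306 · 103 · 141 · 256 · 16 · 4 ≡ 212 (mod 319).
Since 212 ≠ 1, base 2 is a Fermat witness: 319 is composite.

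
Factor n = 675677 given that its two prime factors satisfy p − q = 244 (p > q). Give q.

Since p = q + 244, we have 675677 = q(q + 244), so q² + 244q − 675677 = 0.
Discriminant: 244² + 4·675677 = 59536 + 2702708 = 2762244; √2762244 = 1662.
q = (−244 + 1662)/2 = 709, and p = q + 244 = 953.
Check: 709 · 953 = 675677.

709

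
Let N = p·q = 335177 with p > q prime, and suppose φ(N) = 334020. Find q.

φ(n) = (p−1)(q−1) = n − (p+q) + 1, so p + q = 335177 − 334020 + 1 = 1158.
p and q are the roots of t² − 1158t + 335177 = 0.
Discriminant: 1158² − 4·335177 = 1340964 − 1340708 = 256; √256 = 16.
q = (1158 − 16)/2 = 571, p = (1158 + 16)/2 = 587.
Check: 571 · 587 = 335177.

571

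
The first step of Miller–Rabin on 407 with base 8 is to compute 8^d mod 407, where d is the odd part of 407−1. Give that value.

407 − 1 = 406 = 2^1 · 203, so d = 203.
8^1 ≡ 8 (mod 407)
8^2 ≡ 8^2 = 64 ≡ 64 (mod 407)
8^4 ≡ 64^2 = 4096 ≡ 26 (mod 407)
8^8 ≡ 26^2 = 676 ≡ 269 (mod 407)
8^16 ≡ 269^2 = 72361 ≡ 322 (mod 407)
8^32 ≡ 322^2 = 103684 ≡ 306 (mod 407)
8^64 ≡ 306^2 = 93636 ≡ 26 (mod 407)
8^128 ≡ 26^2 = 676 ≡ 269 (mod 407)
203 = 128 + 64 + 8 + 2 + 1 in binary powers of 2.
So 8^203 ≡ 269 · 26 · 269 · 64 · 8 ≡ 347 (mod 407).
Squaring chain: 347; never reaches −1, so base 8 is a Miller–Rabin witness that 407 is composite.

347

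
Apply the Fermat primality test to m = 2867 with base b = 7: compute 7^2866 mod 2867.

7^1 ≡ 7 (mod 2867)
7^2 ≡ 7^2 = 49 ≡ 49 (mod 2867)
7^4 ≡ 49^2 = 2401 ≡ 2401 (mod 2867)
7^8 ≡ 2401^2 = 5764801 ≡ 2131 (mod 2867)
7^16 ≡ 2131^2 = 4541161 ≡ 2700 (mod 2867)
7^32 ≡ 2700^2 = 7290000 ≡ 2086 (mod 2867)
7^64 ≡ 2086^2 = 4351396 ≡ 2157 (mod 2867)
7^128 ≡ 2157^2 = 4652649 ≡ 2375 (mod 2867)
7^256 ≡ 2375^2 = 5640625 ≡ 1236 (mod 2867)
7^512 ≡ 1236^2 = 1527696 ≡ 2452 (mod 2867)
7^1024 ≡ 2452^2 = 6012304 ≡ 205 (mod 2867)
7^2048 ≡ 205^2 = 42025 ≡ 1887 (mod 2867)
2866 = 2048 + 512 + 256 + 32 + 16 + 2 in binary powers of 2.
So 7^2866 ≡ 1887 · 2452 · 1236 · 2086 · 2700 · 49 ≡ 1021 (mod 2867).
Since 1021 ≠ 1, base 7 is a Fermat witness: 2867 is composite.

1021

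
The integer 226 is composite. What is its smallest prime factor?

2

226 is even: 2 divides it.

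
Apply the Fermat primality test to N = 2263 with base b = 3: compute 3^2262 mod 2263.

2116

3^1 ≡ 3 (mod 2263)
3^2 ≡ 3^2 = 9 ≡ 9 (mod 2263)
3^4 ≡ 9^2 = 81 ≡ 81 (mod 2263)
3^8 ≡ 81^2 = 6561 ≡ 2035 (mod 2263)
3^16 ≡ 2035^2 = 4141225 ≡ 2198 (mod 2263)
3^32 ≡ 2198^2 = 4831204 ≡ 1962 (mod 2263)
3^64 ≡ 1962^2 = 3849444 ≡ 81 (mod 2263)
3^128 ≡ 81^2 = 6561 ≡ 2035 (mod 2263)
3^256 ≡ 2035^2 = 4141225 ≡ 2198 (mod 2263)
3^512 ≡ 2198^2 = 4831204 ≡ 1962 (mod 2263)
3^1024 ≡ 1962^2 = 3849444 ≡ 81 (mod 2263)
3^2048 ≡ 81^2 = 6561 ≡ 2035 (mod 2263)
2262 = 2048 + 128 + 64 + 16 + 4 + 2 in binary powers of 2.
So 3^2262 ≡ 2035 · 2035 · 81 · 2198 · 81 · 9 ≡ 2116 (mod 2263).
Since 2116 ≠ 1, base 3 is a Fermat witness: 2263 is composite.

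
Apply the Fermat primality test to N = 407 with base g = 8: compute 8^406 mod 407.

344

8^1 ≡ 8 (mod 407)
8^2 ≡ 8^2 = 64 ≡ 64 (mod 407)
8^4 ≡ 64^2 = 4096 ≡ 26 (mod 407)
8^8 ≡ 26^2 = 676 ≡ 269 (mod 407)
8^16 ≡ 269^2 = 72361 ≡ 322 (mod 407)
8^32 ≡ 322^2 = 103684 ≡ 306 (mod 407)
8^64 ≡ 306^2 = 93636 ≡ 26 (mod 407)
8^128 ≡ 26^2 = 676 ≡ 269 (mod 407)
8^256 ≡ 269^2 = 72361 ≡ 322 (mod 407)
406 = 256 + 128 + 16 + 4 + 2 in binary powers of 2.
So 8^406 ≡ 322 · 269 · 322 · 26 · 64 ≡ 344 (mod 407).
Since 344 ≠ 1, base 8 is a Fermat witness: 407 is composite.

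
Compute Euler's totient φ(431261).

Factor: 431261 = 53 · 79 · 103.
φ(431261) = (53−1) · (79−1) · (103−1) = 52 · 78 · 102 = 413712.

413712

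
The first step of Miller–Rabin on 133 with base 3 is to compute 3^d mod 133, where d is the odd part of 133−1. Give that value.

69

133 − 1 = 132 = 2^2 · 33, so d = 33.
3^1 ≡ 3 (mod 133)
3^2 ≡ 3^2 = 9 ≡ 9 (mod 133)
3^4 ≡ 9^2 = 81 ≡ 81 (mod 133)
3^8 ≡ 81^2 = 6561 ≡ 44 (mod 133)
3^16 ≡ 44^2 = 1936 ≡ 74 (mod 133)
3^32 ≡ 74^2 = 5476 ≡ 23 (mod 133)
33 = 32 + 1 in binary powers of 2.
So 3^33 ≡ 23 · 3 ≡ 69 (mod 133).
Squaring chain: 69 → 106; never reaches −1, so base 3 is a Miller–Rabin witness that 133 is composite.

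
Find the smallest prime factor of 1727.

11

1727 is odd.
Digit sum 17, not divisible by 3.
Ends in 7: not divisible by 5.
7: 1727 = 7·246 + 5
11: 1727 = 11·157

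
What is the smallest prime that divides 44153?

44153 is odd.
Digit sum 17, not divisible by 3.
Ends in 3: not divisible by 5.
7: 44153 = 7·6307 + 4
11: 44153 = 11·4013 + 10
13: 44153 = 13·3396 + 5
17: 44153 = 17·2597 + 4
19: 44153 = 19·2323 + 16
23: 44153 = 23·1919 + 16
29: 44153 = 29·1522 + 15
31: 44153 = 31·1424 + 9
37: 44153 = 37·1193 + 12
41: 44153 = 41·1076 + 37
43: 44153 = 43·1026 + 35
47: 44153 = 47·939 + 20
53: 44153 = 53·833 + 4
59: 44153 = 59·748 + 21
61: 44153 = 61·723 + 50
67: 44153 = 67·659

67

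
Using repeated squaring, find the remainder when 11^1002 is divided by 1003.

661

11^1 ≡ 11 (mod 1003)
11^2 ≡ 11^2 = 121 ≡ 121 (mod 1003)
11^4 ≡ 121^2 = 14641 ≡ 599 (mod 1003)
11^8 ≡ 599^2 = 358801 ≡ 730 (mod 1003)
11^16 ≡ 730^2 = 532900 ≡ 307 (mod 1003)
11^32 ≡ 307^2 = 94249 ≡ 970 (mod 1003)
11^64 ≡ 970^2 = 940900 ≡ 86 (mod 1003)
11^128 ≡ 86^2 = 7396 ≡ 375 (mod 1003)
11^256 ≡ 375^2 = 140625 ≡ 205 (mod 1003)
11^512 ≡ 205^2 = 42025 ≡ 902 (mod 1003)
1002 = 512 + 256 + 128 + 64 + 32 + 8 + 2 in binary powers of 2.
So 11^1002 ≡ 902 · 205 · 375 · 86 · 970 · 730 · 121 ≡ 661 (mod 1003).
Since 661 ≠ 1, base 11 is a Fermat witness: 1003 is composite.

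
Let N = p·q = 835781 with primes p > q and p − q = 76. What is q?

Since p = q + 76, we have 835781 = q(q + 76), so q² + 76q − 835781 = 0.
Discriminant: 76² + 4·835781 = 5776 + 3343124 = 3348900; √3348900 = 1830.
q = (−76 + 1830)/2 = 877, and p = q + 76 = 953.
Check: 877 · 953 = 835781.

877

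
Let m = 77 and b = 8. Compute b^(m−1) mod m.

36

8^1 ≡ 8 (mod 77)
8^2 ≡ 8^2 = 64 ≡ 64 (mod 77)
8^4 ≡ 64^2 = 4096 ≡ 15 (mod 77)
8^8 ≡ 15^2 = 225 ≡ 71 (mod 77)
8^16 ≡ 71^2 = 5041 ≡ 36 (mod 77)
8^32 ≡ 36^2 = 1296 ≡ 64 (mod 77)
8^64 ≡ 64^2 = 4096 ≡ 15 (mod 77)
76 = 64 + 8 + 4 in binary powers of 2.
So 8^76 ≡ 15 · 71 · 15 ≡ 36 (mod 77).
Since 36 ≠ 1, base 8 is a Fermat witness: 77 is composite.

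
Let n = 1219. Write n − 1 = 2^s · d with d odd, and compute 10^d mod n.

97

1219 − 1 = 1218 = 2^1 · 609, so d = 609.
10^1 ≡ 10 (mod 1219)
10^2 ≡ 10^2 = 100 ≡ 100 (mod 1219)
10^4 ≡ 100^2 = 10000 ≡ 248 (mod 1219)
10^8 ≡ 248^2 = 61504 ≡ 554 (mod 1219)
10^16 ≡ 554^2 = 306916 ≡ 947 (mod 1219)
10^32 ≡ 947^2 = 896809 ≡ 844 (mod 1219)
10^64 ≡ 844^2 = 712336 ≡ 440 (mod 1219)
10^128 ≡ 440^2 = 193600 ≡ 998 (mod 1219)
10^256 ≡ 998^2 = 996004 ≡ 81 (mod 1219)
10^512 ≡ 81^2 = 6561 ≡ 466 (mod 1219)
609 = 512 + 64 + 32 + 1 in binary powers of 2.
So 10^609 ≡ 466 · 440 · 844 · 10 ≡ 97 (mod 1219).
Squaring chain: 97; never reaches −1, so base 10 is a Miller–Rabin witness that 1219 is composite.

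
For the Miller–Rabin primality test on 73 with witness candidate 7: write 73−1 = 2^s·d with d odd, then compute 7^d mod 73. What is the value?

73 − 1 = 72 = 2^3 · 9, so d = 9.
7^1 ≡ 7 (mod 73)
7^2 ≡ 7^2 = 49 ≡ 49 (mod 73)
7^4 ≡ 49^2 = 2401 ≡ 65 (mod 73)
7^8 ≡ 65^2 = 4225 ≡ 64 (mod 73)
9 = 8 + 1 in binary powers of 2.
So 7^9 ≡ 64 · 7 ≡ 10 (mod 73).
Squaring chain: 10 → 27 → 72; reaches −1, so base 7 does not prove 73 composite.

10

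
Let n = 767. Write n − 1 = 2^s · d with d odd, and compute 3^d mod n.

767 − 1 = 766 = 2^1 · 383, so d = 383.
3^1 ≡ 3 (mod 767)
3^2 ≡ 3^2 = 9 ≡ 9 (mod 767)
3^4 ≡ 9^2 = 81 ≡ 81 (mod 767)
3^8 ≡ 81^2 = 6561 ≡ 425 (mod 767)
3^16 ≡ 425^2 = 180625 ≡ 380 (mod 767)
3^32 ≡ 380^2 = 144400 ≡ 204 (mod 767)
3^64 ≡ 204^2 = 41616 ≡ 198 (mod 767)
3^128 ≡ 198^2 = 39204 ≡ 87 (mod 767)
3^256 ≡ 87^2 = 7569 ≡ 666 (mod 767)
383 = 256 + 64 + 32 + 16 + 8 + 4 + 2 + 1 in binary powers of 2.
So 3^383 ≡ 666 · 198 · 204 · 380 · 425 · 81 · 9 · 3 ≡ 139 (mod 767).
Squaring chain: 139; never reaches −1, so base 3 is a Miller–Rabin witness that 767 is composite.

139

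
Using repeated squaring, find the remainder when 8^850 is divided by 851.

8^1 ≡ 8 (mod 851)
8^2 ≡ 8^2 = 64 ≡ 64 (mod 851)
8^4 ≡ 64^2 = 4096 ≡ 692 (mod 851)
8^8 ≡ 692^2 = 478864 ≡ 602 (mod 851)
8^16 ≡ 602^2 = 362404 ≡ 729 (mod 851)
8^32 ≡ 729^2 = 531441 ≡ 417 (mod 851)
8^64 ≡ 417^2 = 173889 ≡ 285 (mod 851)
8^128 ≡ 285^2 = 81225 ≡ 380 (mod 851)
8^256 ≡ 380^2 = 144400 ≡ 581 (mod 851)
8^512 ≡ 581^2 = 337561 ≡ 565 (mod 851)
850 = 512 + 256 + 64 + 16 + 2 in binary powers of 2.
So 8^850 ≡ 565 · 581 · 285 · 729 · 64 ≡ 788 (mod 851).
Since 788 ≠ 1, base 8 is a Fermat witness: 851 is composite.

788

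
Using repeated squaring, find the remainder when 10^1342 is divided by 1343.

1079

10^1 ≡ 10 (mod 1343)
10^2 ≡ 10^2 = 100 ≡ 100 (mod 1343)
10^4 ≡ 100^2 = 10000 ≡ 599 (mod 1343)
10^8 ≡ 599^2 = 358801 ≡ 220 (mod 1343)
10^16 ≡ 220^2 = 48400 ≡ 52 (mod 1343)
10^32 ≡ 52^2 = 2704 ≡ 18 (mod 1343)
10^64 ≡ 18^2 = 324 ≡ 324 (mod 1343)
10^128 ≡ 324^2 = 104976 ≡ 222 (mod 1343)
10^256 ≡ 222^2 = 49284 ≡ 936 (mod 1343)
10^512 ≡ 936^2 = 876096 ≡ 460 (mod 1343)
10^1024 ≡ 460^2 = 211600 ≡ 749 (mod 1343)
1342 = 1024 + 256 + 32 + 16 + 8 + 4 + 2 in binary powers of 2.
So 10^1342 ≡ 749 · 936 · 18 · 52 · 220 · 599 · 100 ≡ 1079 (mod 1343).
Since 1079 ≠ 1, base 10 is a Fermat witness: 1343 is composite.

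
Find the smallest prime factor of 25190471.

89

25190471 is odd.
Digit sum 29, not divisible by 3.
Ends in 1: not divisible by 5.
7: 25190471 = 7·3598638 + 5
11: 25190471 = 11·2290042 + 9
13: 25190471 = 13·1937728 + 7
17: 25190471 = 17·1481792 + 7
19: 25190471 = 19·1325814 + 5
23: 25190471 = 23·1095237 + 20
29: 25190471 = 29·868636 + 27
31: 25190471 = 31·812595 + 26
37: 25190471 = 37·680823 + 20
41: 25190471 = 41·614401 + 30
43: 25190471 = 43·585824 + 39
47: 25190471 = 47·535967 + 22
53: 25190471 = 53·475291 + 48
59: 25190471 = 59·426957 + 8
61: 25190471 = 61·412958 + 33
67: 25190471 = 67·375977 + 12
71: 25190471 = 71·354795 + 26
73: 25190471 = 73·345074 + 69
79: 25190471 = 79·318866 + 57
83: 25190471 = 83·303499 + 54
89: 25190471 = 89·283039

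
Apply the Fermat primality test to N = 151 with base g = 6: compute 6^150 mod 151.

1

6^1 ≡ 6 (mod 151)
6^2 ≡ 6^2 = 36 ≡ 36 (mod 151)
6^4 ≡ 36^2 = 1296 ≡ 88 (mod 151)
6^8 ≡ 88^2 = 7744 ≡ 43 (mod 151)
6^16 ≡ 43^2 = 1849 ≡ 37 (mod 151)
6^32 ≡ 37^2 = 1369 ≡ 10 (mod 151)
6^64 ≡ 10^2 = 100 ≡ 100 (mod 151)
6^128 ≡ 100^2 = 10000 ≡ 34 (mod 151)
150 = 128 + 16 + 4 + 2 in binary powers of 2.
So 6^150 ≡ 34 · 37 · 88 · 36 ≡ 1 (mod 151).
Since the result is 1, base 6 gives no evidence that 151 is composite.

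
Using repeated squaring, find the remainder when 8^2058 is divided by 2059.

8^1 ≡ 8 (mod 2059)
8^2 ≡ 8^2 = 64 ≡ 64 (mod 2059)
8^4 ≡ 64^2 = 4096 ≡ 2037 (mod 2059)
8^8 ≡ 2037^2 = 4149369 ≡ 484 (mod 2059)
8^16 ≡ 484^2 = 234256 ≡ 1589 (mod 2059)
8^32 ≡ 1589^2 = 2524921 ≡ 587 (mod 2059)
8^64 ≡ 587^2 = 344569 ≡ 716 (mod 2059)
8^128 ≡ 716^2 = 512656 ≡ 2024 (mod 2059)
8^256 ≡ 2024^2 = 4096576 ≡ 1225 (mod 2059)
8^512 ≡ 1225^2 = 1500625 ≡ 1673 (mod 2059)
8^1024 ≡ 1673^2 = 2798929 ≡ 748 (mod 2059)
8^2048 ≡ 748^2 = 559504 ≡ 1515 (mod 2059)
2058 = 2048 + 8 + 2 in binary powers of 2.
So 8^2058 ≡ 1515 · 484 · 64 ≡ 1971 (mod 2059).
Since 1971 ≠ 1, base 8 is a Fermat witness: 2059 is composite.

1971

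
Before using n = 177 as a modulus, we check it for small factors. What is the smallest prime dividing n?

3

177 is odd.
Digit sum 15, divisible by 3.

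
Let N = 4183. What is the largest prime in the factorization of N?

89

4183 = 47 · 89
89 is prime.
So 4183 = 47 · 89; the largest prime factor is 89.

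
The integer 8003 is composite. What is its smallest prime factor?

53

8003 is odd.
Digit sum 11, not divisible by 3.
Ends in 3: not divisible by 5.
7: 8003 = 7·1143 + 2
11: 8003 = 11·727 + 6
13: 8003 = 13·615 + 8
17: 8003 = 17·470 + 13
19: 8003 = 19·421 + 4
23: 8003 = 23·347 + 22
29: 8003 = 29·275 + 28
31: 8003 = 31·258 + 5
37: 8003 = 37·216 + 11
41: 8003 = 41·195 + 8
43: 8003 = 43·186 + 5
47: 8003 = 47·170 + 13
53: 8003 = 53·151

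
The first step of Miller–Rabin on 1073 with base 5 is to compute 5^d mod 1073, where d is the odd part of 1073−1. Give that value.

1073 − 1 = 1072 = 2^4 · 67, so d = 67.
5^1 ≡ 5 (mod 1073)
5^2 ≡ 5^2 = 25 ≡ 25 (mod 1073)
5^4 ≡ 25^2 = 625 ≡ 625 (mod 1073)
5^8 ≡ 625^2 = 390625 ≡ 53 (mod 1073)
5^16 ≡ 53^2 = 2809 ≡ 663 (mod 1073)
5^32 ≡ 663^2 = 439569 ≡ 712 (mod 1073)
5^64 ≡ 712^2 = 506944 ≡ 488 (mod 1073)
67 = 64 + 2 + 1 in binary powers of 2.
So 5^67 ≡ 488 · 25 · 5 ≡ 912 (mod 1073).
Squaring chain: 912 → 169 → 663 → 712; never reaches −1, so base 5 is a Miller–Rabin witness that 1073 is composite.

912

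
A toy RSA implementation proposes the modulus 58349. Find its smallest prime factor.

58349 is odd.
Digit sum 29, not divisible by 3.
Ends in 9: not divisible by 5.
7: 58349 = 7·8335 + 4
11: 58349 = 11·5304 + 5
13: 58349 = 13·4488 + 5
17: 58349 = 17·3432 + 5
19: 58349 = 19·3071

19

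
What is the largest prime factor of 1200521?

1200521 = 7 · 171503
171503 = 41 · 4183
4183 = 47 · 89
89 is prime.
So 1200521 = 7 · 41 · 47 · 89; the largest prime factor is 89.

89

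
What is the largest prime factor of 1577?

1577 = 19 · 83
83 is prime.
So 1577 = 19 · 83; the largest prime factor is 83.

83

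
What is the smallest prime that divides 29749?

29749 is odd.
Digit sum 31, not divisible by 3.
Ends in 9: not divisible by 5.
7: 29749 = 7·4249 + 6
11: 29749 = 11·2704 + 5
13: 29749 = 13·2288 + 5
17: 29749 = 17·1749 + 16
19: 29749 = 19·1565 + 14
23: 29749 = 23·1293 + 10
29: 29749 = 29·1025 + 24
31: 29749 = 31·959 + 20
37: 29749 = 37·804 + 1
41: 29749 = 41·725 + 24
43: 29749 = 43·691 + 36
47: 29749 = 47·632 + 45
53: 29749 = 53·561 + 16
59: 29749 = 59·504 + 13
61: 29749 = 61·487 + 42
67: 29749 = 67·444 + 1
71: 29749 = 71·419

71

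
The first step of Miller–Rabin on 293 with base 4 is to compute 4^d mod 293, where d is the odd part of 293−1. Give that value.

293 − 1 = 292 = 2^2 · 73, so d = 73.
4^1 ≡ 4 (mod 293)
4^2 ≡ 4^2 = 16 ≡ 16 (mod 293)
4^4 ≡ 16^2 = 256 ≡ 256 (mod 293)
4^8 ≡ 256^2 = 65536 ≡ 197 (mod 293)
4^16 ≡ 197^2 = 38809 ≡ 133 (mod 293)
4^32 ≡ 133^2 = 17689 ≡ 109 (mod 293)
4^64 ≡ 109^2 = 11881 ≡ 161 (mod 293)
73 = 64 + 8 + 1 in binary powers of 2.
So 4^73 ≡ 161 · 197 · 4 ≡ 292 (mod 293).
Since 4^d ≡ 292 (mod 293), base 4 does not prove 293 composite.

292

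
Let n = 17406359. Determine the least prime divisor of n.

17406359 is odd.
Digit sum 35, not divisible by 3.
Ends in 9: not divisible by 5.
7: 17406359 = 7·2486622 + 5
11: 17406359 = 11·1582396 + 3
13: 17406359 = 13·1338950 + 9
17: 17406359 = 17·1023903 + 8
19: 17406359 = 19·916124 + 3
23: 17406359 = 23·756798 + 5
29: 17406359 = 29·600219 + 8
31: 17406359 = 31·561495 + 14
37: 17406359 = 37·470442 + 5
41: 17406359 = 41·424545 + 14
43: 17406359 = 43·404799 + 2
47: 17406359 = 47·370348 + 3
53: 17406359 = 53·328421 + 46
59: 17406359 = 59·295023 + 2
61: 17406359 = 61·285350 + 9
67: 17406359 = 67·259796 + 27
71: 17406359 = 71·245159 + 70
73: 17406359 = 73·238443 + 20
79: 17406359 = 79·220333 + 52
83: 17406359 = 83·209715 + 14
89: 17406359 = 89·195577 + 6
97: 17406359 = 97·179447

97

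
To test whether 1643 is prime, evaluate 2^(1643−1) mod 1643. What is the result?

2^1 ≡ 2 (mod 1643)
2^2 ≡ 2^2 = 4 ≡ 4 (mod 1643)
2^4 ≡ 4^2 = 16 ≡ 16 (mod 1643)
2^8 ≡ 16^2 = 256 ≡ 256 (mod 1643)
2^16 ≡ 256^2 = 65536 ≡ 1459 (mod 1643)
2^32 ≡ 1459^2 = 2128681 ≡ 996 (mod 1643)
2^64 ≡ 996^2 = 992016 ≡ 1287 (mod 1643)
2^128 ≡ 1287^2 = 1656369 ≡ 225 (mod 1643)
2^256 ≡ 225^2 = 50625 ≡ 1335 (mod 1643)
2^512 ≡ 1335^2 = 1782225 ≡ 1213 (mod 1643)
2^1024 ≡ 1213^2 = 1471369 ≡ 884 (mod 1643)
1642 = 1024 + 512 + 64 + 32 + 8 + 2 in binary powers of 2.
So 2^1642 ≡ 884 · 1213 · 1287 · 996 · 256 · 4 ≡ 779 (mod 1643).
Since 779 ≠ 1, base 2 is a Fermat witness: 1643 is composite.

779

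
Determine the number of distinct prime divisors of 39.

2

39 = 3 · 13
39 = 3 · 13, which has 2 distinct prime factors.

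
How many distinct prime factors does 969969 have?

6

969969 = 3 · 323323
323323 = 7 · 46189
46189 = 11 · 4199
4199 = 13 · 323
323 = 17 · 19
969969 = 3 · 7 · 11 · 13 · 17 · 19, which has 6 distinct prime factors.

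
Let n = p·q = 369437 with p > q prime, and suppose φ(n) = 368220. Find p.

φ(n) = (p−1)(q−1) = n − (p+q) + 1, so p + q = 369437 − 368220 + 1 = 1218.
p and q are the roots of t² − 1218t + 369437 = 0.
Discriminant: 1218² − 4·369437 = 1483524 − 1477748 = 5776; √5776 = 76.
q = (1218 − 76)/2 = 571, p = (1218 + 76)/2 = 647.
Check: 571 · 647 = 369437.

647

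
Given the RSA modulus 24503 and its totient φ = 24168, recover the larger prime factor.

φ(n) = (p−1)(q−1) = n − (p+q) + 1, so p + q = 24503 − 24168 + 1 = 336.
p and q are the roots of t² − 336t + 24503 = 0.
Discriminant: 336² − 4·24503 = 112896 − 98012 = 14884; √14884 = 122.
q = (336 − 122)/2 = 107, p = (336 + 122)/2 = 229.
Check: 107 · 229 = 24503.

229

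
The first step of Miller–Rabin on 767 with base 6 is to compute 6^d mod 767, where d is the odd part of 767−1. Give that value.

767 − 1 = 766 = 2^1 · 383, so d = 383.
6^1 ≡ 6 (mod 767)
6^2 ≡ 6^2 = 36 ≡ 36 (mod 767)
6^4 ≡ 36^2 = 1296 ≡ 529 (mod 767)
6^8 ≡ 529^2 = 279841 ≡ 653 (mod 767)
6^16 ≡ 653^2 = 426409 ≡ 724 (mod 767)
6^32 ≡ 724^2 = 524176 ≡ 315 (mod 767)
6^64 ≡ 315^2 = 99225 ≡ 282 (mod 767)
6^128 ≡ 282^2 = 79524 ≡ 523 (mod 767)
6^256 ≡ 523^2 = 273529 ≡ 477 (mod 767)
383 = 256 + 64 + 32 + 16 + 8 + 4 + 2 + 1 in binary powers of 2.
So 6^383 ≡ 477 · 282 · 315 · 724 · 653 · 529 · 36 · 6 ≡ 544 (mod 767).
Squaring chain: 544; never reaches −1, so base 6 is a Miller–Rabin witness that 767 is composite.

544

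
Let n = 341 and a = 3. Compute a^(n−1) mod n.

3^1 ≡ 3 (mod 341)
3^2 ≡ 3^2 = 9 ≡ 9 (mod 341)
3^4 ≡ 9^2 = 81 ≡ 81 (mod 341)
3^8 ≡ 81^2 = 6561 ≡ 82 (mod 341)
3^16 ≡ 82^2 = 6724 ≡ 245 (mod 341)
3^32 ≡ 245^2 = 60025 ≡ 9 (mod 341)
3^64 ≡ 9^2 = 81 ≡ 81 (mod 341)
3^128 ≡ 81^2 = 6561 ≡ 82 (mod 341)
3^256 ≡ 82^2 = 6724 ≡ 245 (mod 341)
340 = 256 + 64 + 16 + 4 in binary powers of 2.
So 3^340 ≡ 245 · 81 · 245 · 81 ≡ 56 (mod 341).
Since 56 ≠ 1, base 3 is a Fermat witness: 341 is composite.

56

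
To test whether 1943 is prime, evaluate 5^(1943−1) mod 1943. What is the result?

1354

5^1 ≡ 5 (mod 1943)
5^2 ≡ 5^2 = 25 ≡ 25 (mod 1943)
5^4 ≡ 25^2 = 625 ≡ 625 (mod 1943)
5^8 ≡ 625^2 = 390625 ≡ 82 (mod 1943)
5^16 ≡ 82^2 = 6724 ≡ 895 (mod 1943)
5^32 ≡ 895^2 = 801025 ≡ 509 (mod 1943)
5^64 ≡ 509^2 = 259081 ≡ 662 (mod 1943)
5^128 ≡ 662^2 = 438244 ≡ 1069 (mod 1943)
5^256 ≡ 1069^2 = 1142761 ≡ 277 (mod 1943)
5^512 ≡ 277^2 = 76729 ≡ 952 (mod 1943)
5^1024 ≡ 952^2 = 906304 ≡ 866 (mod 1943)
1942 = 1024 + 512 + 256 + 128 + 16 + 4 + 2 in binary powers of 2.
So 5^1942 ≡ 866 · 952 · 277 · 1069 · 895 · 625 · 25 ≡ 1354 (mod 1943).
Since 1354 ≠ 1, base 5 is a Fermat witness: 1943 is composite.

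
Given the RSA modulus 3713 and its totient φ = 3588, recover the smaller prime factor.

47

φ(n) = (p−1)(q−1) = n − (p+q) + 1, so p + q = 3713 − 3588 + 1 = 126.
p and q are the roots of t² − 126t + 3713 = 0.
Discriminant: 126² − 4·3713 = 15876 − 14852 = 1024; √1024 = 32.
q = (126 − 32)/2 = 47, p = (126 + 32)/2 = 79.
Check: 47 · 79 = 3713.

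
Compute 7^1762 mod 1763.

7^1 ≡ 7 (mod 1763)
7^2 ≡ 7^2 = 49 ≡ 49 (mod 1763)
7^4 ≡ 49^2 = 2401 ≡ 638 (mod 1763)
7^8 ≡ 638^2 = 407044 ≡ 1554 (mod 1763)
7^16 ≡ 1554^2 = 2414916 ≡ 1369 (mod 1763)
7^32 ≡ 1369^2 = 1874161 ≡ 92 (mod 1763)
7^64 ≡ 92^2 = 8464 ≡ 1412 (mod 1763)
7^128 ≡ 1412^2 = 1993744 ≡ 1554 (mod 1763)
7^256 ≡ 1554^2 = 2414916 ≡ 1369 (mod 1763)
7^512 ≡ 1369^2 = 1874161 ≡ 92 (mod 1763)
7^1024 ≡ 92^2 = 8464 ≡ 1412 (mod 1763)
1762 = 1024 + 512 + 128 + 64 + 32 + 2 in binary powers of 2.
So 7^1762 ≡ 1412 · 92 · 1554 · 1412 · 92 · 49 ≡ 1197 (mod 1763).
Since 1197 ≠ 1, base 7 is a Fermat witness: 1763 is composite.

1197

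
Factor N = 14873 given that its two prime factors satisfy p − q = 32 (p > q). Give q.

107

Since p = q + 32, we have 14873 = q(q + 32), so q² + 32q − 14873 = 0.
Discriminant: 32² + 4·14873 = 1024 + 59492 = 60516; √60516 = 246.
q = (−32 + 246)/2 = 107, and p = q + 32 = 139.
Check: 107 · 139 = 14873.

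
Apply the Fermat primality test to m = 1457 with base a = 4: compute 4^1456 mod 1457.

4^1 ≡ 4 (mod 1457)
4^2 ≡ 4^2 = 16 ≡ 16 (mod 1457)
4^4 ≡ 16^2 = 256 ≡ 256 (mod 1457)
4^8 ≡ 256^2 = 65536 ≡ 1428 (mod 1457)
4^16 ≡ 1428^2 = 2039184 ≡ 841 (mod 1457)
4^32 ≡ 841^2 = 707281 ≡ 636 (mod 1457)
4^64 ≡ 636^2 = 404496 ≡ 907 (mod 1457)
4^128 ≡ 907^2 = 822649 ≡ 901 (mod 1457)
4^256 ≡ 901^2 = 811801 ≡ 252 (mod 1457)
4^512 ≡ 252^2 = 63504 ≡ 853 (mod 1457)
4^1024 ≡ 853^2 = 727609 ≡ 566 (mod 1457)
1456 = 1024 + 256 + 128 + 32 + 16 in binary powers of 2.
So 4^1456 ≡ 566 · 252 · 901 · 636 · 841 ≡ 686 (mod 1457).
Since 686 ≠ 1, base 4 is a Fermat witness: 1457 is composite.

686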